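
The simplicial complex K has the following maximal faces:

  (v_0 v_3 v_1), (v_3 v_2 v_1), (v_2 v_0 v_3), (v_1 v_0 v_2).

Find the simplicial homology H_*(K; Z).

H_0 = Z,  H_1 = 0,  H_2 = Z.

Order the vertices as v_0 < v_1 < v_2 < v_3. Listing each simplex with vertices in this order, K has dimension 2 with simplices:

  0-simplices (4): [v_0], [v_1], [v_2], [v_3]
  1-simplices (6): [v_0,v_1], [v_0,v_2], [v_0,v_3], [v_1,v_2], [v_1,v_3], [v_2,v_3]
  2-simplices (4): [v_0,v_1,v_2], [v_0,v_1,v_3], [v_0,v_2,v_3], [v_1,v_2,v_3]

giving chain groups C_0 ≅ Z^4, C_1 ≅ Z^6, C_2 ≅ Z^4.

Boundary ∂_1: C_1 → C_0 maps an edge to its endpoints' difference, ∂[p,q] = q − p. For instance
  ∂[v_1,v_2] = [v_2] − [v_1].
The resulting 4×6 matrix has rank 3, and its Smith normal form has invariant factors (1,1,1).

∂_2: C_2 → C_1 sends each 2-simplex [p,q,r] to [q,r] − [p,r] + [p,q]. For instance
  ∂[v_0,v_1,v_3] = [v_1,v_3] − [v_0,v_3] + [v_0,v_1],
  ∂[v_1,v_2,v_3] = [v_2,v_3] − [v_1,v_3] + [v_1,v_2].
The resulting 6×4 matrix has rank 3, and its Smith normal form has invariant factors (1,1,1).

Now H_k = ker ∂_k / im ∂_{k+1}, so:

  H_0: rank C_0 − rank ∂_1 = 4 − 3 = 1, and the invariant factors of ∂_1 are all 1, so H_0 ≅ Z.
  H_1: rank ker ∂_1 − rank ∂_2 = (6 − 3) − 3 = 0, and the invariant factors of ∂_2 are all 1, so H_1 ≅ 0.
  H_2: rank ker ∂_2 − rank ∂_3 = (4 − 3) − 0 = 1, and there is no ∂_3, so H_2 ≅ Z.

As a check, the Euler characteristic is 4 − 6 + 4 = 2, which agrees with 1 − 0 + 1 = 2.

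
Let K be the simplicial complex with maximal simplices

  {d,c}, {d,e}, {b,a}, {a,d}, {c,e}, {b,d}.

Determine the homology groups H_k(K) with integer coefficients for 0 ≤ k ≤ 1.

H_0 = Z,  H_1 = Z^2.

K has 5 vertices, 6 edges.
rank ∂_0 = 0, rank ∂_1 = 4 ⇒ b_0 = 5 − 0 − 4 = 1; all invariant factors of ∂_1 are 1 so no torsion. So H_0 ≅ Z.
rank ∂_1 = 4, rank ∂_2 = 0 ⇒ b_1 = 6 − 4 − 0 = 2. So H_1 ≅ Z^2.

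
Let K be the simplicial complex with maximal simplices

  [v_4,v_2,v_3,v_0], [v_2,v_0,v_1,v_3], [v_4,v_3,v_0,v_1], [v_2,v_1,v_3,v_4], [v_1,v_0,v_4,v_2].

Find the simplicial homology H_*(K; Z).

Take the total order v_0 < v_1 < v_2 < v_3 < v_4 on the vertex set. Then K (dimension 3) consists of the simplices:

  0-simplices (5): [v_0], [v_1], [v_2], [v_3], [v_4]
  1-simplices (10): [v_0,v_1], [v_0,v_2], [v_0,v_3], [v_0,v_4], [v_1,v_2], [v_1,v_3], [v_1,v_4], [v_2,v_3], [v_2,v_4], [v_3,v_4]
  2-simplices (10): [v_0,v_1,v_2], [v_0,v_1,v_3], [v_0,v_1,v_4], [v_0,v_2,v_3], [v_0,v_2,v_4], [v_0,v_3,v_4], [v_1,v_2,v_3], [v_1,v_2,v_4], [v_1,v_3,v_4], [v_2,v_3,v_4]
  3-simplices (5): [v_0,v_1,v_2,v_3], [v_0,v_1,v_2,v_4], [v_0,v_1,v_3,v_4], [v_0,v_2,v_3,v_4], [v_1,v_2,v_3,v_4]

Hence C_0 ≅ Z^5, C_1 ≅ Z^10, C_2 ≅ Z^10, C_3 ≅ Z^5.

∂_1: C_1 → C_0 maps an edge to its endpoints' difference, ∂[p,q] = q − p. For instance
  ∂[v_2,v_3] = [v_3] − [v_2].
The 5×10 boundary matrix has rank 4 and Smith normal form diag(1,1,1,1).

Boundary ∂_2: C_2 → C_1 maps a triangle to the signed sum of its edges. For instance
  ∂[v_0,v_1,v_2] = [v_1,v_2] − [v_0,v_2] + [v_0,v_1],
  ∂[v_0,v_2,v_3] = [v_2,v_3] − [v_0,v_3] + [v_0,v_2].
This gives a 10×10 integer matrix of rank 6; reducing to Smith normal form yields diagonal entries (1,1,1,1,1,1).

The boundary map ∂_3: C_3 → C_2 sends each 3-simplex σ to the alternating sum Σ_i (−1)^i (σ with its i-th vertex removed). For instance
  ∂[v_1,v_2,v_3,v_4] = [v_2,v_3,v_4] − [v_1,v_3,v_4] + [v_1,v_2,v_4] − [v_1,v_2,v_3],
  ∂[v_0,v_2,v_3,v_4] = [v_2,v_3,v_4] − [v_0,v_3,v_4] + [v_0,v_2,v_4] − [v_0,v_2,v_3].
The 10×5 boundary matrix has rank 4 and Smith normal form diag(1,1,1,1).

From H_k ≅ ker(∂_k) / im(∂_{k+1}) we obtain:

  H_0: rank C_0 − rank ∂_1 = 5 − 4 = 1, and the invariant factors of ∂_1 are all 1, so H_0 ≅ Z.
  H_1: rank ker ∂_1 − rank ∂_2 = (10 − 4) − 6 = 0, and the invariant factors of ∂_2 are all 1, so H_1 ≅ 0.
  H_2: rank ker ∂_2 − rank ∂_3 = (10 − 6) − 4 = 0, and the invariant factors of ∂_3 are all 1, so H_2 ≅ 0.
  H_3: rank ker ∂_3 − rank ∂_4 = (5 − 4) − 0 = 1, and there is no ∂_4, so H_3 ≅ Z.

(K is a triangulation of the 3-sphere S^3.)

H_0 = Z,  H_1 = 0,  H_2 = 0,  H_3 = Z.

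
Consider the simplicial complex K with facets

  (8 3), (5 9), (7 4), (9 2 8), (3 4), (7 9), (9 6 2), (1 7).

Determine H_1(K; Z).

We work with the vertex ordering 1 < 2 < 3 < 4 < 5 < 6 < 7 < 8 < 9. The simplices of K, each written with vertices in increasing order, are:

  0-simplices (9): [1], [2], [3], [4], [5], [6], [7], [8], [9]
  1-simplices (11): [1,7], [2,6], [2,8], [2,9], [3,4], [3,8], [4,7], [5,9], [6,9], [7,9], [8,9]
  2-simplices (2): [2,6,9], [2,8,9]

giving chain groups C_0 ≅ Z^9, C_1 ≅ Z^11, C_2 ≅ Z^2.

Boundary ∂_1: C_1 → C_0 sends each edge [p,q] (with p < q) to q − p. For instance
  ∂[2,8] = [8] − [2].
The resulting 9×11 matrix has rank 8, and its Smith normal form has invariant factors (1,1,1,1,1,1,1,1).

The boundary map ∂_2: C_2 → C_1 maps a triangle to the signed sum of its edges. For instance
  ∂[2,6,9] = [6,9] − [2,9] + [2,6],
  ∂[2,8,9] = [8,9] − [2,9] + [2,8].
The 11×2 boundary matrix has rank 2 and Smith normal form diag(1,1).

Now H_k = ker ∂_k / im ∂_{k+1}, so:

  H_1: rank ker ∂_1 − rank ∂_2 = (11 − 8) − 2 = 1, and the invariant factors of ∂_2 are all 1, so H_1 ≅ Z.

H_1 = Z.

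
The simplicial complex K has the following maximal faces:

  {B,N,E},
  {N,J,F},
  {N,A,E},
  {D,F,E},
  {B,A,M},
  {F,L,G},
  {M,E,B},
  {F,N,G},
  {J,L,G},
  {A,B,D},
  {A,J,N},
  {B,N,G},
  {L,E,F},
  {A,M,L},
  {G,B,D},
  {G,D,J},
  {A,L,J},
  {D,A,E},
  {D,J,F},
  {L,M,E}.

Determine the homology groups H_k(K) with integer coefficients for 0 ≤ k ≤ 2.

Take the total order A < B < D < E < F < G < J < L < M < N on the vertex set. Then K (dimension 2) consists of the simplices:

  0-simplices (10): A, B, D, E, F, G, J, L, M, N
  1-simplices (30): AB, AD, AE, AJ, AL, AM, AN, BD, BE, BG, BM, BN, DE, DF, DG, DJ, EF, EL, EM, EN, FG, FJ, FL, FN, GJ, GL, GN, JL, JN, LM
  2-simplices (20): ABD, ABM, ADE, AEN, AJL, AJN, ALM, BDG, BEM, BEN, BGN, DEF, DFJ, DGJ, EFL, ELM, FGL, FGN, FJN, GJL

giving chain groups C_0 ≅ Z^10, C_1 ≅ Z^30, C_2 ≅ Z^20.

Boundary ∂_1: C_1 → C_0 is given by ∂[p,q] = [q] − [p].
This gives a 10×30 integer matrix of rank 9; reducing to Smith normal form yields diagonal entries (1,1,1,1,1,1,1,1,1).

The boundary map ∂_2: C_2 → C_1 acts by ∂[p,q,r] = [q,r] − [p,r] + [p,q]. For instance
  ∂DGJ = GJ − DJ + DG,
  ∂FGL = GL − FL + FG.
This gives a 30×20 integer matrix of rank 20; reducing to Smith normal form yields diagonal entries (1,1,1,1,1,1,1,1,1,1,1,1,1,1,1,1,1,1,1,2).

From H_k ≅ ker(∂_k) / im(∂_{k+1}) we obtain:

  H_0: rank C_0 − rank ∂_1 = 10 − 9 = 1, and the invariant factors of ∂_1 are all 1, so H_0 ≅ Z.
  H_1: rank ker ∂_1 − rank ∂_2 = (30 − 9) − 20 = 1, and ∂_2 has invariant factor 2 > 1, so H_1 ≅ Z ⊕ Z/2Z.
  H_2: rank ker ∂_2 − rank ∂_3 = (20 − 20) − 0 = 0, and there is no ∂_3, so H_2 ≅ 0.

As a check, the Euler characteristic is 10 − 30 + 20 = 0, which agrees with 1 − 1 + 0 = 0.
(K is a triangulation of the Klein bottle.)

H_0 = Z,  H_1 = Z ⊕ Z/2Z,  H_2 = 0.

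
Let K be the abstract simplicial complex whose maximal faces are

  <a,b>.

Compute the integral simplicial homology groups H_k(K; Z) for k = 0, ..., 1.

Order the vertices as a < b. Listing each simplex with vertices in this order, K has dimension 1 with simplices:

  0-simplices (2): a, b
  1-simplices (1): ab

Hence C_0 ≅ Z^2, C_1 ≅ Z^1.

∂_1: C_1 → C_0 sends each edge [p,q] (with p < q) to q − p. For instance
  ∂ab = b − a.
This gives a 2×1 integer matrix of rank 1; reducing to Smith normal form yields diagonal entries (1).

Computing H_k = (kernel of ∂_k) / (image of ∂_{k+1}):

  H_0: rank C_0 − rank ∂_1 = 2 − 1 = 1, and the invariant factors of ∂_1 are all 1, so H_0 ≅ Z.
  H_1: rank ker ∂_1 − rank ∂_2 = (1 − 1) − 0 = 0, and there is no ∂_2, so H_1 ≅ 0.

H_0 = Z,  H_1 = 0.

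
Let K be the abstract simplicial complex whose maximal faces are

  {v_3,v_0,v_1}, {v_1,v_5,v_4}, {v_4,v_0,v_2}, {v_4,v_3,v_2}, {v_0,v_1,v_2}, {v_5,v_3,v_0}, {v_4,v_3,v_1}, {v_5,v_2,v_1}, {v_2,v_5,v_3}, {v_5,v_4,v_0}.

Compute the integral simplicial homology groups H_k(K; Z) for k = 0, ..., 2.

Fix the vertex order v_0 < v_1 < v_2 < v_3 < v_4 < v_5 and write every simplex with vertices in increasing order. Then dim K = 2 and the simplices of K are:

  0-simplices (6): [v_0], [v_1], [v_2], [v_3], [v_4], [v_5]
  1-simplices (15): (15 of them)
  2-simplices (10): [v_0,v_1,v_2], [v_0,v_1,v_3], [v_0,v_2,v_4], [v_0,v_3,v_5], [v_0,v_4,v_5], [v_1,v_2,v_5], [v_1,v_3,v_4], [v_1,v_4,v_5], [v_2,v_3,v_4], [v_2,v_3,v_5]

Hence C_0 ≅ Z^6, C_1 ≅ Z^15, C_2 ≅ Z^10.

∂_1: C_1 → C_0 maps an edge to its endpoints' difference, ∂[p,q] = q − p. For instance
  ∂[v_1,v_3] = [v_3] − [v_1].
The 6×15 boundary matrix has rank 5 and Smith normal form diag(1,1,1,1,1).

The boundary map ∂_2: C_2 → C_1 maps a triangle to the signed sum of its edges. For instance
  ∂[v_0,v_4,v_5] = [v_4,v_5] − [v_0,v_5] + [v_0,v_4],
  ∂[v_2,v_3,v_5] = [v_3,v_5] − [v_2,v_5] + [v_2,v_3].
As a 15×10 matrix over Z this has rank 10, with invariant factors (1,1,1,1,1,1,1,1,1,2).

From H_k ≅ ker(∂_k) / im(∂_{k+1}) we obtain:

  H_0: rank C_0 − rank ∂_1 = 6 − 5 = 1, and the invariant factors of ∂_1 are all 1, so H_0 = Z.
  H_1: rank ker ∂_1 − rank ∂_2 = (15 − 5) − 10 = 0, and ∂_2 has invariant factor 2 > 1, so H_1 = Z/2.
  H_2: rank ker ∂_2 − rank ∂_3 = (10 − 10) − 0 = 0, and there is no ∂_3, so H_2 = 0.

H_0 = Z,  H_1 = Z/2,  H_2 = 0.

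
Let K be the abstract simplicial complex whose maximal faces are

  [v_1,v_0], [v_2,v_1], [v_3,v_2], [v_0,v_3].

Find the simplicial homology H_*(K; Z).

Take the total order v_0 < v_1 < v_2 < v_3 on the vertex set. Then K (dimension 1) consists of the simplices:

  0-simplices (4): [v_0], [v_1], [v_2], [v_3]
  1-simplices (4): [v_0,v_1], [v_0,v_3], [v_1,v_2], [v_2,v_3]

giving chain groups C_0 ≅ Z^4, C_1 ≅ Z^4.

The boundary map ∂_1: C_1 → C_0 sends each edge [p,q] (with p < q) to q − p.
The resulting 4×4 matrix has rank 3, and its Smith normal form has invariant factors (1,1,1).

Reading off H_k = ker ∂_k / im ∂_{k+1}:

  H_0: rank C_0 − rank ∂_1 = 4 − 3 = 1, and the invariant factors of ∂_1 are all 1, so H_0 = Z.
  H_1: rank ker ∂_1 − rank ∂_2 = (4 − 3) − 0 = 1, and there is no ∂_2, so H_1 = Z.

H_0 ≅ Z,  H_1 ≅ Z.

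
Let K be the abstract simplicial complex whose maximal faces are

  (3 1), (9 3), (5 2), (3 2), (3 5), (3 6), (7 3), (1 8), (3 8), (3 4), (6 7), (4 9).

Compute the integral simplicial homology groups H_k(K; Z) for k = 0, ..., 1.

We work with the vertex ordering 1 < 2 < 3 < 4 < 5 < 6 < 7 < 8 < 9. The simplices of K, each written with vertices in increasing order, are:

  0-simplices (9): [1], [2], [3], [4], [5], [6], [7], [8], [9]
  1-simplices (12): [1,3], [1,8], [2,3], [2,5], [3,4], [3,5], [3,6], [3,7], [3,8], [3,9], [4,9], [6,7]

Hence C_0 ≅ Z^9, C_1 ≅ Z^12.

The boundary map ∂_1: C_1 → C_0 sends each edge [p,q] (with p < q) to q − p.
The resulting 9×12 matrix has rank 8, and its Smith normal form has invariant factors (1,1,1,1,1,1,1,1).

Computing H_k = (kernel of ∂_k) / (image of ∂_{k+1}):

  H_0: rank C_0 − rank ∂_1 = 9 − 8 = 1, and the invariant factors of ∂_1 are all 1, so H_0 = Z.
  H_1: rank ker ∂_1 − rank ∂_2 = (12 − 8) − 0 = 4, and there is no ∂_2, so H_1 = Z^4.

As a check, the Euler characteristic is 9 − 12 = -3, which agrees with 1 − 4 = -3.

H_0 = Z,  H_1 = Z^4.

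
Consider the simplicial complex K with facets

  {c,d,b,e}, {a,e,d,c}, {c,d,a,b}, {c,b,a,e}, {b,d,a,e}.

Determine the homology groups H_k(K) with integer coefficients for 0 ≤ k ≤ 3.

H_0 = Z,  H_1 = 0,  H_2 = 0,  H_3 = Z.

Order the vertices as a < b < c < d < e. Listing each simplex with vertices in this order, K has dimension 3 with simplices:

  0-simplices (5): a, b, c, d, e
  1-simplices (10): ab, ac, ad, ae, bc, bd, be, cd, ce, de
  2-simplices (10): abc, abd, abe, acd, ace, ade, bcd, bce, bde, cde
  3-simplices (5): abcd, abce, abde, acde, bcde

giving chain groups C_0 ≅ Z^5, C_1 ≅ Z^10, C_2 ≅ Z^10, C_3 ≅ Z^5.

Boundary ∂_1: C_1 → C_0 sends each edge [p,q] (with p < q) to q − p.
The resulting 5×10 matrix has rank 4, and its Smith normal form has invariant factors (1,1,1,1).

Boundary ∂_2: C_2 → C_1 sends each 2-simplex [p,q,r] to [q,r] − [p,r] + [p,q]. For instance
  ∂bde = de − be + bd,
  ∂ade = de − ae + ad.
The resulting 10×10 matrix has rank 6, and its Smith normal form has invariant factors (1,1,1,1,1,1).

The boundary map ∂_3: C_3 → C_2 sends each 3-simplex σ to the alternating sum Σ_i (−1)^i (σ with its i-th vertex removed). For instance
  ∂abcd = bcd − acd + abd − abc,
  ∂bcde = cde − bde + bce − bcd.
This gives a 10×5 integer matrix of rank 4; reducing to Smith normal form yields diagonal entries (1,1,1,1).

Reading off H_k = ker ∂_k / im ∂_{k+1}:

  H_0: rank C_0 − rank ∂_1 = 5 − 4 = 1, and the invariant factors of ∂_1 are all 1, so H_0 = Z.
  H_1: rank ker ∂_1 − rank ∂_2 = (10 − 4) − 6 = 0, and the invariant factors of ∂_2 are all 1, so H_1 = 0.
  H_2: rank ker ∂_2 − rank ∂_3 = (10 − 6) − 4 = 0, and the invariant factors of ∂_3 are all 1, so H_2 = 0.
  H_3: rank ker ∂_3 − rank ∂_4 = (5 − 4) − 0 = 1, and there is no ∂_4, so H_3 = Z.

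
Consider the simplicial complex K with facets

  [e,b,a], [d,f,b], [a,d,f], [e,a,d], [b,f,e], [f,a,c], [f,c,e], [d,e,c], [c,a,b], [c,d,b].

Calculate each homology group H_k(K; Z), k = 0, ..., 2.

K has 6 vertices, 15 edges, 10 triangles.
rank ∂_0 = 0, rank ∂_1 = 5 ⇒ b_0 = 6 − 0 − 5 = 1; all invariant factors of ∂_1 are 1 so no torsion. So H_0 = Z.
rank ∂_1 = 5, rank ∂_2 = 10 ⇒ b_1 = 15 − 5 − 10 = 0; ∂_2 has invariant factor(s) [2] giving torsion. So H_1 = Z/2.
rank ∂_2 = 10, rank ∂_3 = 0 ⇒ b_2 = 10 − 10 − 0 = 0. So H_2 = 0.

H_0 = Z,  H_1 = Z/2,  H_2 = 0.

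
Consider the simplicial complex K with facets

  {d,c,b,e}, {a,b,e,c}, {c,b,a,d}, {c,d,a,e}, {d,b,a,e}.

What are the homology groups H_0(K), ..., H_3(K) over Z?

Fix the vertex order a < b < c < d < e and write every simplex with vertices in increasing order. Then dim K = 3 and the simplices of K are:

  0-simplices (5): a, b, c, d, e
  1-simplices (10): ab, ac, ad, ae, bc, bd, be, cd, ce, de
  2-simplices (10): abc, abd, abe, acd, ace, ade, bcd, bce, bde, cde
  3-simplices (5): abcd, abce, abde, acde, bcde

so the chain groups are C_0 ≅ Z^5, C_1 ≅ Z^10, C_2 ≅ Z^10, C_3 ≅ Z^5.

Boundary ∂_1: C_1 → C_0 sends each edge [p,q] (with p < q) to q − p.
The 5×10 boundary matrix has rank 4 and Smith normal form diag(1,1,1,1).

Boundary ∂_2: C_2 → C_1 maps a triangle to the signed sum of its edges. For instance
  ∂abd = bd − ad + ab,
  ∂bce = ce − be + bc.
The 10×10 boundary matrix has rank 6 and Smith normal form diag(1,1,1,1,1,1).

Boundary ∂_3: C_3 → C_2 sends each 3-simplex σ to the alternating sum Σ_i (−1)^i (σ with its i-th vertex removed). For instance
  ∂acde = cde − ade + ace − acd,
  ∂abcd = bcd − acd + abd − abc.
The resulting 10×5 matrix has rank 4, and its Smith normal form has invariant factors (1,1,1,1).

Computing H_k = (kernel of ∂_k) / (image of ∂_{k+1}):

  H_0: rank C_0 − rank ∂_1 = 5 − 4 = 1, and the invariant factors of ∂_1 are all 1, so H_0 ≅ Z.
  H_1: rank ker ∂_1 − rank ∂_2 = (10 − 4) − 6 = 0, and the invariant factors of ∂_2 are all 1, so H_1 ≅ 0.
  H_2: rank ker ∂_2 − rank ∂_3 = (10 − 6) − 4 = 0, and the invariant factors of ∂_3 are all 1, so H_2 ≅ 0.
  H_3: rank ker ∂_3 − rank ∂_4 = (5 − 4) − 0 = 1, and there is no ∂_4, so H_3 ≅ Z.

As a check, the Euler characteristic is 5 − 10 + 10 − 5 = 0, which agrees with 1 − 0 + 0 − 1 = 0.
(K is a triangulation of the 3-sphere S^3.)

H_0 = Z,  H_1 = 0,  H_2 = 0,  H_3 = Z.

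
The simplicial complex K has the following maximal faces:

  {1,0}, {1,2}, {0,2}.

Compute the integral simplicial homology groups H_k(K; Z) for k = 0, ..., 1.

H_0 ≅ Z,  H_1 ≅ Z.

Take the total order 0 < 1 < 2 on the vertex set. Then K (dimension 1) consists of the simplices:

  0-simplices (3): [0], [1], [2]
  1-simplices (3): [0,1], [0,2], [1,2]

giving chain groups C_0 ≅ Z^3, C_1 ≅ Z^3.

Boundary ∂_1: C_1 → C_0 maps an edge to its endpoints' difference, ∂[p,q] = q − p.
The 3×3 boundary matrix has rank 2 and Smith normal form diag(1,1).

Computing H_k = (kernel of ∂_k) / (image of ∂_{k+1}):

  H_0: rank C_0 − rank ∂_1 = 3 − 2 = 1, and the invariant factors of ∂_1 are all 1, so H_0 = Z.
  H_1: rank ker ∂_1 − rank ∂_2 = (3 − 2) − 0 = 1, and there is no ∂_2, so H_1 = Z.

As a check, the Euler characteristic is 3 − 3 = 0, which agrees with 1 − 1 = 0.
(K is a triangulation of the circle S^1.)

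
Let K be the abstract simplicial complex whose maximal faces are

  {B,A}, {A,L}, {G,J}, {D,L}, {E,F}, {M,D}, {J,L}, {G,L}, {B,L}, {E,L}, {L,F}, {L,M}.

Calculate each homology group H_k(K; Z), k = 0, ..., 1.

Order the vertices as A < B < D < E < F < G < J < L < M. Listing each simplex with vertices in this order, K has dimension 1 with simplices:

  0-simplices (9): A, B, D, E, F, G, J, L, M
  1-simplices (12): AB, AL, BL, DL, DM, EF, EL, FL, GJ, GL, JL, LM

giving chain groups C_0 ≅ Z^9, C_1 ≅ Z^12.

∂_1: C_1 → C_0 maps an edge to its endpoints' difference, ∂[p,q] = q − p.
As a 9×12 matrix over Z this has rank 8, with invariant factors (1,1,1,1,1,1,1,1).

Now H_k = ker ∂_k / im ∂_{k+1}, so:

  H_0: rank C_0 − rank ∂_1 = 9 − 8 = 1, and the invariant factors of ∂_1 are all 1, so H_0 ≅ Z.
  H_1: rank ker ∂_1 − rank ∂_2 = (12 − 8) − 0 = 4, and there is no ∂_2, so H_1 ≅ Z^4.

H_0 = Z,  H_1 = Z^4.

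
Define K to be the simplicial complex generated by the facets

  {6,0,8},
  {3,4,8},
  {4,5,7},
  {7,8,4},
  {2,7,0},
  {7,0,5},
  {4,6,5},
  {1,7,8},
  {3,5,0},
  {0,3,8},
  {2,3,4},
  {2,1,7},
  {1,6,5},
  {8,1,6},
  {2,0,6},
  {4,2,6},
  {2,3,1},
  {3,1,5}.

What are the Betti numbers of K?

Fix the vertex order 0 < 1 < 2 < 3 < 4 < 5 < 6 < 7 < 8 and write every simplex with vertices in increasing order. Then dim K = 2 and the simplices of K are:

  0-simplices (9): [0], [1], [2], [3], [4], [5], [6], [7], [8]
  1-simplices (27): (27 of them)
  2-simplices (18): [0,2,6], [0,2,7], [0,3,5], [0,3,8], [0,5,7], [0,6,8], [1,2,3], [1,2,7], [1,3,5], [1,5,6], [1,6,8], [1,7,8], [2,3,4], [2,4,6], [3,4,8], [4,5,6], [4,5,7], [4,7,8]

Hence C_0 ≅ Z^9, C_1 ≅ Z^27, C_2 ≅ Z^18.

∂_1: C_1 → C_0 is given by ∂[p,q] = [q] − [p]. For instance
  ∂[1,7] = [7] − [1].
The resulting 9×27 matrix has rank 8, and its Smith normal form has invariant factors (1,1,1,1,1,1,1,1).

∂_2: C_2 → C_1 maps a triangle to the signed sum of its edges. For instance
  ∂[2,4,6] = [4,6] − [2,6] + [2,4],
  ∂[0,5,7] = [5,7] − [0,7] + [0,5].
As a 27×18 matrix over Z this has rank 17, with invariant factors (1,1,1,1,1,1,1,1,1,1,1,1,1,1,1,1,1).

Computing H_k = (kernel of ∂_k) / (image of ∂_{k+1}):

  H_0: rank C_0 − rank ∂_1 = 9 − 8 = 1, and the invariant factors of ∂_1 are all 1, so H_0 = Z.
  H_1: rank ker ∂_1 − rank ∂_2 = (27 − 8) − 17 = 2, and the invariant factors of ∂_2 are all 1, so H_1 = Z^2.
  H_2: rank ker ∂_2 − rank ∂_3 = (18 − 17) − 0 = 1, and there is no ∂_3, so H_2 = Z.

(K is a triangulation of the torus T^2.)

Hence the Betti numbers are b_0 = 1, b_1 = 2, b_2 = 1.

b_0 = 1, b_1 = 2, b_2 = 1.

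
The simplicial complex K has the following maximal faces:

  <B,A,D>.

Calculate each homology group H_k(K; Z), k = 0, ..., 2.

Order the vertices as A < B < D. Listing each simplex with vertices in this order, K has dimension 2 with simplices:

  0-simplices (3): A, B, D
  1-simplices (3): AB, AD, BD
  2-simplices (1): ABD

so the chain groups are C_0 ≅ Z^3, C_1 ≅ Z^3, C_2 ≅ Z^1.

∂_1: C_1 → C_0 maps an edge to its endpoints' difference, ∂[p,q] = q − p.
As a 3×3 matrix over Z this has rank 2, with invariant factors (1,1).

The boundary map ∂_2: C_2 → C_1 maps a triangle to the signed sum of its edges. For instance
  ∂ABD = BD − AD + AB.
The resulting 3×1 matrix has rank 1, and its Smith normal form has invariant factors (1).

Now H_k = ker ∂_k / im ∂_{k+1}, so:

  H_0: rank C_0 − rank ∂_1 = 3 − 2 = 1, and the invariant factors of ∂_1 are all 1, so H_0 = Z.
  H_1: rank ker ∂_1 − rank ∂_2 = (3 − 2) − 1 = 0, and the invariant factors of ∂_2 are all 1, so H_1 = 0.
  H_2: rank ker ∂_2 − rank ∂_3 = (1 − 1) − 0 = 0, and there is no ∂_3, so H_2 = 0.

H_0 ≅ Z,  H_1 = 0,  H_2 = 0.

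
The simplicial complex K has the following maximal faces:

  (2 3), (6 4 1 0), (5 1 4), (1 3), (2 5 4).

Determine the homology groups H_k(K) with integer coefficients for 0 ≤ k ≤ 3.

H_0 ≅ Z,  H_1 ≅ Z,  H_2 = 0,  H_3 = 0.

Order the vertices as 0 < 1 < 2 < 3 < 4 < 5 < 6. Listing each simplex with vertices in this order, K has dimension 3 with simplices:

  0-simplices (7): [0], [1], [2], [3], [4], [5], [6]
  1-simplices (12): [0,1], [0,4], [0,6], [1,3], [1,4], [1,5], [1,6], [2,3], [2,4], [2,5], [4,5], [4,6]
  2-simplices (6): [0,1,4], [0,1,6], [0,4,6], [1,4,5], [1,4,6], [2,4,5]
  3-simplices (1): [0,1,4,6]

giving chain groups C_0 ≅ Z^7, C_1 ≅ Z^12, C_2 ≅ Z^6, C_3 ≅ Z^1.

The boundary map ∂_1: C_1 → C_0 is given by ∂[p,q] = [q] − [p].
The 7×12 boundary matrix has rank 6 and Smith normal form diag(1,1,1,1,1,1).

∂_2: C_2 → C_1 acts by ∂[p,q,r] = [q,r] − [p,r] + [p,q]. For instance
  ∂[0,1,6] = [1,6] − [0,6] + [0,1],
  ∂[0,4,6] = [4,6] − [0,6] + [0,4].
The resulting 12×6 matrix has rank 5, and its Smith normal form has invariant factors (1,1,1,1,1).

The boundary map ∂_3: C_3 → C_2 sends each 3-simplex σ to the alternating sum Σ_i (−1)^i (σ with its i-th vertex removed). For instance
  ∂[0,1,4,6] = [1,4,6] − [0,4,6] + [0,1,6] − [0,1,4].
This gives a 6×1 integer matrix of rank 1; reducing to Smith normal form yields diagonal entries (1).

Computing H_k = (kernel of ∂_k) / (image of ∂_{k+1}):

  H_0: rank C_0 − rank ∂_1 = 7 − 6 = 1, and the invariant factors of ∂_1 are all 1, so H_0 ≅ Z.
  H_1: rank ker ∂_1 − rank ∂_2 = (12 − 6) − 5 = 1, and the invariant factors of ∂_2 are all 1, so H_1 ≅ Z.
  H_2: rank ker ∂_2 − rank ∂_3 = (6 − 5) − 1 = 0, and the invariant factors of ∂_3 are all 1, so H_2 ≅ 0.
  H_3: rank ker ∂_3 − rank ∂_4 = (1 − 1) − 0 = 0, and there is no ∂_4, so H_3 ≅ 0.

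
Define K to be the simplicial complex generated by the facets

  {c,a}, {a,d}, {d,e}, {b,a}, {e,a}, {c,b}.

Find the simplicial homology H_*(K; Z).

H_0 = Z,  H_1 = Z^2.

We work with the vertex ordering a < b < c < d < e. The simplices of K, each written with vertices in increasing order, are:

  0-simplices (5): a, b, c, d, e
  1-simplices (6): ab, ac, ad, ae, bc, de

giving chain groups C_0 ≅ Z^5, C_1 ≅ Z^6.

The boundary map ∂_1: C_1 → C_0 is given by ∂[p,q] = [q] − [p].
As a 5×6 matrix over Z this has rank 4, with invariant factors (1,1,1,1).

Computing H_k = (kernel of ∂_k) / (image of ∂_{k+1}):

  H_0: rank C_0 − rank ∂_1 = 5 − 4 = 1, and the invariant factors of ∂_1 are all 1, so H_0 = Z.
  H_1: rank ker ∂_1 − rank ∂_2 = (6 − 4) − 0 = 2, and there is no ∂_2, so H_1 = Z^2.

As a check, the Euler characteristic is 5 − 6 = -1, which agrees with 1 − 2 = -1.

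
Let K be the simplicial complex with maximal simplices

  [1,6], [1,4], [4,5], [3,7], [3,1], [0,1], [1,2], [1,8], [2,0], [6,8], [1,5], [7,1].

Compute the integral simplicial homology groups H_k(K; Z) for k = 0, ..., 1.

H_0 = Z,  H_1 = Z^4.

We work with the vertex ordering 0 < 1 < 2 < 3 < 4 < 5 < 6 < 7 < 8. The simplices of K, each written with vertices in increasing order, are:

  0-simplices (9): [0], [1], [2], [3], [4], [5], [6], [7], [8]
  1-simplices (12): [0,1], [0,2], [1,2], [1,3], [1,4], [1,5], [1,6], [1,7], [1,8], [3,7], [4,5], [6,8]

Hence C_0 ≅ Z^9, C_1 ≅ Z^12.

∂_1: C_1 → C_0 maps an edge to its endpoints' difference, ∂[p,q] = q − p.
This gives a 9×12 integer matrix of rank 8; reducing to Smith normal form yields diagonal entries (1,1,1,1,1,1,1,1).

Reading off H_k = ker ∂_k / im ∂_{k+1}:

  H_0: rank C_0 − rank ∂_1 = 9 − 8 = 1, and the invariant factors of ∂_1 are all 1, so H_0 = Z.
  H_1: rank ker ∂_1 − rank ∂_2 = (12 − 8) − 0 = 4, and there is no ∂_2, so H_1 = Z^4.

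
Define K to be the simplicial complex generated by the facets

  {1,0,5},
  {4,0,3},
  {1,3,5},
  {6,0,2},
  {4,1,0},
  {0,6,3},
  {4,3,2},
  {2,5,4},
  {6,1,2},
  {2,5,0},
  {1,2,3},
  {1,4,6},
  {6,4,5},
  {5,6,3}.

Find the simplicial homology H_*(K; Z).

We work with the vertex ordering 0 < 1 < 2 < 3 < 4 < 5 < 6. The simplices of K, each written with vertices in increasing order, are:

  0-simplices (7): [0], [1], [2], [3], [4], [5], [6]
  1-simplices (21): [0,1], [0,2], [0,3], [0,4], [0,5], [0,6], [1,2], [1,3], [1,4], [1,5], [1,6], [2,3], [2,4], [2,5], [2,6], [3,4], [3,5], [3,6], [4,5], [4,6], [5,6]
  2-simplices (14): [0,1,4], [0,1,5], [0,2,5], [0,2,6], [0,3,4], [0,3,6], [1,2,3], [1,2,6], [1,3,5], [1,4,6], [2,3,4], [2,4,5], [3,5,6], [4,5,6]

Hence C_0 ≅ Z^7, C_1 ≅ Z^21, C_2 ≅ Z^14.

The boundary map ∂_1: C_1 → C_0 is given by ∂[p,q] = [q] − [p]. For instance
  ∂[2,4] = [4] − [2].
This gives a 7×21 integer matrix of rank 6; reducing to Smith normal form yields diagonal entries (1,1,1,1,1,1).

∂_2: C_2 → C_1 maps a triangle to the signed sum of its edges. For instance
  ∂[0,3,4] = [3,4] − [0,4] + [0,3],
  ∂[2,4,5] = [4,5] − [2,5] + [2,4].
This gives a 21×14 integer matrix of rank 13; reducing to Smith normal form yields diagonal entries (1,1,1,1,1,1,1,1,1,1,1,1,1).

Computing H_k = (kernel of ∂_k) / (image of ∂_{k+1}):

  H_0: rank C_0 − rank ∂_1 = 7 − 6 = 1, and the invariant factors of ∂_1 are all 1, so H_0 = Z.
  H_1: rank ker ∂_1 − rank ∂_2 = (21 − 6) − 13 = 2, and the invariant factors of ∂_2 are all 1, so H_1 = Z^2.
  H_2: rank ker ∂_2 − rank ∂_3 = (14 − 13) − 0 = 1, and there is no ∂_3, so H_2 = Z.

As a check, the Euler characteristic is 7 − 21 + 14 = 0, which agrees with 1 − 2 + 1 = 0.
(K is a triangulation of the torus T^2.)

H_0 ≅ Z,  H_1 ≅ Z^2,  H_2 ≅ Z.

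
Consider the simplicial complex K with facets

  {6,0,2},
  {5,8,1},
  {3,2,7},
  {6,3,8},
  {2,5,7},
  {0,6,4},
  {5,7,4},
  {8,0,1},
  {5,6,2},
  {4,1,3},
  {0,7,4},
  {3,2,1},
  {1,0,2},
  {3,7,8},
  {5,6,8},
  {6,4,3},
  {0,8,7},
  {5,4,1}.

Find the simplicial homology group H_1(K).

H_1 = Z^2.

Take the total order 0 < 1 < 2 < 3 < 4 < 5 < 6 < 7 < 8 on the vertex set. Then K (dimension 2) consists of the simplices:

  0-simplices (9): [0], [1], [2], [3], [4], [5], [6], [7], [8]
  1-simplices (27): (27 of them)
  2-simplices (18): [0,1,2], [0,1,8], [0,2,6], [0,4,6], [0,4,7], [0,7,8], [1,2,3], [1,3,4], [1,4,5], [1,5,8], [2,3,7], [2,5,6], [2,5,7], [3,4,6], [3,6,8], [3,7,8], [4,5,7], [5,6,8]

Hence C_0 ≅ Z^9, C_1 ≅ Z^27, C_2 ≅ Z^18.

The boundary map ∂_1: C_1 → C_0 is given by ∂[p,q] = [q] − [p]. For instance
  ∂[1,2] = [2] − [1].
As a 9×27 matrix over Z this has rank 8, with invariant factors (1,1,1,1,1,1,1,1).

∂_2: C_2 → C_1 maps a triangle to the signed sum of its edges. For instance
  ∂[1,2,3] = [2,3] − [1,3] + [1,2],
  ∂[0,1,8] = [1,8] − [0,8] + [0,1].
This gives a 27×18 integer matrix of rank 17; reducing to Smith normal form yields diagonal entries (1,1,1,1,1,1,1,1,1,1,1,1,1,1,1,1,1).

From H_k ≅ ker(∂_k) / im(∂_{k+1}) we obtain:

  H_1: rank ker ∂_1 − rank ∂_2 = (27 − 8) − 17 = 2, and the invariant factors of ∂_2 are all 1, so H_1 ≅ Z^2.

(K is a triangulation of the torus T^2.)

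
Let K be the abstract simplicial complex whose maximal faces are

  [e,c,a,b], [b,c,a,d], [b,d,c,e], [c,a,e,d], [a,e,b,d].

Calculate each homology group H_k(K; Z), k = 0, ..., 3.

We work with the vertex ordering a < b < c < d < e. The simplices of K, each written with vertices in increasing order, are:

  0-simplices (5): a, b, c, d, e
  1-simplices (10): ab, ac, ad, ae, bc, bd, be, cd, ce, de
  2-simplices (10): abc, abd, abe, acd, ace, ade, bcd, bce, bde, cde
  3-simplices (5): abcd, abce, abde, acde, bcde

giving chain groups C_0 ≅ Z^5, C_1 ≅ Z^10, C_2 ≅ Z^10, C_3 ≅ Z^5.

The boundary map ∂_1: C_1 → C_0 is given by ∂[p,q] = [q] − [p]. For instance
  ∂ae = e − a.
As a 5×10 matrix over Z this has rank 4, with invariant factors (1,1,1,1).

∂_2: C_2 → C_1 acts by ∂[p,q,r] = [q,r] − [p,r] + [p,q]. For instance
  ∂abe = be − ae + ab,
  ∂abc = bc − ac + ab.
The 10×10 boundary matrix has rank 6 and Smith normal form diag(1,1,1,1,1,1).

The boundary map ∂_3: C_3 → C_2 sends each 3-simplex σ to the alternating sum Σ_i (−1)^i (σ with its i-th vertex removed). For instance
  ∂abcd = bcd − acd + abd − abc,
  ∂bcde = cde − bde + bce − bcd.
The resulting 10×5 matrix has rank 4, and its Smith normal form has invariant factors (1,1,1,1).

Now H_k = ker ∂_k / im ∂_{k+1}, so:

  H_0: rank C_0 − rank ∂_1 = 5 − 4 = 1, and the invariant factors of ∂_1 are all 1, so H_0 = Z.
  H_1: rank ker ∂_1 − rank ∂_2 = (10 − 4) − 6 = 0, and the invariant factors of ∂_2 are all 1, so H_1 = 0.
  H_2: rank ker ∂_2 − rank ∂_3 = (10 − 6) − 4 = 0, and the invariant factors of ∂_3 are all 1, so H_2 = 0.
  H_3: rank ker ∂_3 − rank ∂_4 = (5 − 4) − 0 = 1, and there is no ∂_4, so H_3 = Z.

As a check, the Euler characteristic is 5 − 10 + 10 − 5 = 0, which agrees with 1 − 0 + 0 − 1 = 0.
(K is a triangulation of the 3-sphere S^3.)

H_0 = Z,  H_1 = 0,  H_2 = 0,  H_3 = Z.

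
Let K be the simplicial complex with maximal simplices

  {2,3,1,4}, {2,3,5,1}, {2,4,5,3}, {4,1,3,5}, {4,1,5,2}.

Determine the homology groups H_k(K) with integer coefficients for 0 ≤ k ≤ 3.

Order the vertices as 1 < 2 < 3 < 4 < 5. Listing each simplex with vertices in this order, K has dimension 3 with simplices:

  0-simplices (5): [1], [2], [3], [4], [5]
  1-simplices (10): [1,2], [1,3], [1,4], [1,5], [2,3], [2,4], [2,5], [3,4], [3,5], [4,5]
  2-simplices (10): [1,2,3], [1,2,4], [1,2,5], [1,3,4], [1,3,5], [1,4,5], [2,3,4], [2,3,5], [2,4,5], [3,4,5]
  3-simplices (5): [1,2,3,4], [1,2,3,5], [1,2,4,5], [1,3,4,5], [2,3,4,5]

Hence C_0 ≅ Z^5, C_1 ≅ Z^10, C_2 ≅ Z^10, C_3 ≅ Z^5.

∂_1: C_1 → C_0 sends each edge [p,q] (with p < q) to q − p.
The 5×10 boundary matrix has rank 4 and Smith normal form diag(1,1,1,1).

∂_2: C_2 → C_1 acts by ∂[p,q,r] = [q,r] − [p,r] + [p,q]. For instance
  ∂[1,4,5] = [4,5] − [1,5] + [1,4],
  ∂[2,4,5] = [4,5] − [2,5] + [2,4].
The resulting 10×10 matrix has rank 6, and its Smith normal form has invariant factors (1,1,1,1,1,1).

∂_3: C_3 → C_2 sends each 3-simplex σ to the alternating sum Σ_i (−1)^i (σ with its i-th vertex removed). For instance
  ∂[2,3,4,5] = [3,4,5] − [2,4,5] + [2,3,5] − [2,3,4],
  ∂[1,2,4,5] = [2,4,5] − [1,4,5] + [1,2,5] − [1,2,4].
The resulting 10×5 matrix has rank 4, and its Smith normal form has invariant factors (1,1,1,1).

Now H_k = ker ∂_k / im ∂_{k+1}, so:

  H_0: rank C_0 − rank ∂_1 = 5 − 4 = 1, and the invariant factors of ∂_1 are all 1, so H_0 ≅ Z.
  H_1: rank ker ∂_1 − rank ∂_2 = (10 − 4) − 6 = 0, and the invariant factors of ∂_2 are all 1, so H_1 ≅ 0.
  H_2: rank ker ∂_2 − rank ∂_3 = (10 − 6) − 4 = 0, and the invariant factors of ∂_3 are all 1, so H_2 ≅ 0.
  H_3: rank ker ∂_3 − rank ∂_4 = (5 − 4) − 0 = 1, and there is no ∂_4, so H_3 ≅ Z.

(K is a triangulation of the 3-sphere S^3.)

H_0 = Z,  H_1 = 0,  H_2 = 0,  H_3 = Z.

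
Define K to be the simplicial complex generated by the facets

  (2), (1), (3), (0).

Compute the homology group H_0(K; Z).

Fix the vertex order 0 < 1 < 2 < 3 and write every simplex with vertices in increasing order. Then dim K = 0 and the simplices of K are:

  0-simplices (4): [0], [1], [2], [3]

so the chain groups are C_0 ≅ Z^4.

Now H_k = ker ∂_k / im ∂_{k+1}, so:

  H_0: rank C_0 − rank ∂_1 = 4 − 0 = 4, and there is no ∂_1, so H_0 = Z^4.

H_0 ≅ Z^4.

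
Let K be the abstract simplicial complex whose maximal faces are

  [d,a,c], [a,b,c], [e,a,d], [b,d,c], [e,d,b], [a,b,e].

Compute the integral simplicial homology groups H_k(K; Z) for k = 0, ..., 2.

H_0 = Z,  H_1 = 0,  H_2 = Z.

Fix the vertex order a < b < c < d < e and write every simplex with vertices in increasing order. Then dim K = 2 and the simplices of K are:

  0-simplices (5): a, b, c, d, e
  1-simplices (9): ab, ac, ad, ae, bc, bd, be, cd, de
  2-simplices (6): abc, abe, acd, ade, bcd, bde

giving chain groups C_0 ≅ Z^5, C_1 ≅ Z^9, C_2 ≅ Z^6.

∂_1: C_1 → C_0 is given by ∂[p,q] = [q] − [p]. For instance
  ∂cd = d − c.
This gives a 5×9 integer matrix of rank 4; reducing to Smith normal form yields diagonal entries (1,1,1,1).

The boundary map ∂_2: C_2 → C_1 sends each 2-simplex [p,q,r] to [q,r] − [p,r] + [p,q]. For instance
  ∂ade = de − ae + ad,
  ∂acd = cd − ad + ac.
This gives a 9×6 integer matrix of rank 5; reducing to Smith normal form yields diagonal entries (1,1,1,1,1).

Computing H_k = (kernel of ∂_k) / (image of ∂_{k+1}):

  H_0: rank C_0 − rank ∂_1 = 5 − 4 = 1, and the invariant factors of ∂_1 are all 1, so H_0 = Z.
  H_1: rank ker ∂_1 − rank ∂_2 = (9 − 4) − 5 = 0, and the invariant factors of ∂_2 are all 1, so H_1 = 0.
  H_2: rank ker ∂_2 − rank ∂_3 = (6 − 5) − 0 = 1, and there is no ∂_3, so H_2 = Z.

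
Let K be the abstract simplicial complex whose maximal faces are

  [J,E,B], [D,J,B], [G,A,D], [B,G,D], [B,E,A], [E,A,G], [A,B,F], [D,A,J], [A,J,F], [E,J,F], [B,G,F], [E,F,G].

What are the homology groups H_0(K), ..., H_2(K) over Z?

Fix the vertex order A < B < D < E < F < G < J and write every simplex with vertices in increasing order. Then dim K = 2 and the simplices of K are:

  0-simplices (7): A, B, D, E, F, G, J
  1-simplices (18): AB, AD, AE, AF, AG, AJ, BD, BE, BF, BG, BJ, DG, DJ, EF, EG, EJ, FG, FJ
  2-simplices (12): ABE, ABF, ADG, ADJ, AEG, AFJ, BDG, BDJ, BEJ, BFG, EFG, EFJ

Hence C_0 ≅ Z^7, C_1 ≅ Z^18, C_2 ≅ Z^12.

Boundary ∂_1: C_1 → C_0 sends each edge [p,q] (with p < q) to q − p.
The 7×18 boundary matrix has rank 6 and Smith normal form diag(1,1,1,1,1,1).

Boundary ∂_2: C_2 → C_1 maps a triangle to the signed sum of its edges. For instance
  ∂BDG = DG − BG + BD,
  ∂BDJ = DJ − BJ + BD.
As a 18×12 matrix over Z this has rank 12, with invariant factors (1,1,1,1,1,1,1,1,1,1,1,2).

Reading off H_k = ker ∂_k / im ∂_{k+1}:

  H_0: rank C_0 − rank ∂_1 = 7 − 6 = 1, and the invariant factors of ∂_1 are all 1, so H_0 ≅ Z.
  H_1: rank ker ∂_1 − rank ∂_2 = (18 − 6) − 12 = 0, and ∂_2 has invariant factor 2 > 1, so H_1 ≅ Z/2.
  H_2: rank ker ∂_2 − rank ∂_3 = (12 − 12) − 0 = 0, and there is no ∂_3, so H_2 ≅ 0.

As a check, the Euler characteristic is 7 − 18 + 12 = 1, which agrees with 1 − 0 + 0 = 1.

H_0 = Z,  H_1 = Z/2,  H_2 = 0.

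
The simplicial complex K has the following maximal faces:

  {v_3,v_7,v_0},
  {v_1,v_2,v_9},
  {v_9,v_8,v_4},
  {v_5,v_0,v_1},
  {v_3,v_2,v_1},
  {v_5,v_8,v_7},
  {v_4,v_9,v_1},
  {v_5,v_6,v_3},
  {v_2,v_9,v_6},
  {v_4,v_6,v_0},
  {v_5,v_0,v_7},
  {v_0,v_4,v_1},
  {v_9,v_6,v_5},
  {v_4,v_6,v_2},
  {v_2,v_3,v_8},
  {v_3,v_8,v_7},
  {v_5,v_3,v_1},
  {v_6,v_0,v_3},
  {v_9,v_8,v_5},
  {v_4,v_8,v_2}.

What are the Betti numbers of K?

K has 10 vertices, 30 edges, 20 triangles.
rank ∂_0 = 0, rank ∂_1 = 9 ⇒ b_0 = 10 − 0 − 9 = 1; all invariant factors of ∂_1 are 1 so no torsion. So H_0 = Z.
rank ∂_1 = 9, rank ∂_2 = 20 ⇒ b_1 = 30 − 9 − 20 = 1; ∂_2 has invariant factor(s) [2] giving torsion. So H_1 = Z ⊕ Z/2Z.
rank ∂_2 = 20, rank ∂_3 = 0 ⇒ b_2 = 20 − 20 − 0 = 0. So H_2 = 0.

b_0 = 1, b_1 = 1, b_2 = 0.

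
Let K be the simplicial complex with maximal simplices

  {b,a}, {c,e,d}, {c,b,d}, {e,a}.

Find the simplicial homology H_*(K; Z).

H_0 = Z,  H_1 = Z,  H_2 = 0.

K has 5 vertices, 7 edges, 2 triangles.
rank ∂_0 = 0, rank ∂_1 = 4 ⇒ b_0 = 5 − 0 − 4 = 1; all invariant factors of ∂_1 are 1 so no torsion. So H_0 ≅ Z.
rank ∂_1 = 4, rank ∂_2 = 2 ⇒ b_1 = 7 − 4 − 2 = 1; all invariant factors of ∂_2 are 1 so no torsion. So H_1 ≅ Z.
rank ∂_2 = 2, rank ∂_3 = 0 ⇒ b_2 = 2 − 2 − 0 = 0. So H_2 ≅ 0.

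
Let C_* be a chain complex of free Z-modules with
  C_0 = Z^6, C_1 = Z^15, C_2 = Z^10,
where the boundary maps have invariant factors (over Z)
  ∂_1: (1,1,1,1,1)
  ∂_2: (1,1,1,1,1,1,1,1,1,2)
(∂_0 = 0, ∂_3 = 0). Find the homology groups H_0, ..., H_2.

H_0: b_0 = 6 − 0 − 5 = 1; torsion from ∂_1 factors > 1: none. So H_0 ≅ Z.
H_1: b_1 = 15 − 5 − 10 = 0; torsion from ∂_2 factors > 1: [2]. So H_1 ≅ Z_2.
H_2: b_2 = 10 − 10 − 0 = 0; torsion from ∂_3 factors > 1: none. So H_2 ≅ 0.

H_0 ≅ Z,  H_1 ≅ Z_2,  H_2 = 0.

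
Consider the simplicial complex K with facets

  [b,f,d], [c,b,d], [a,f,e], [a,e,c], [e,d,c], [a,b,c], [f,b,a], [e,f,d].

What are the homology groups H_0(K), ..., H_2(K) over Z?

Take the total order a < b < c < d < e < f on the vertex set. Then K (dimension 2) consists of the simplices:

  0-simplices (6): a, b, c, d, e, f
  1-simplices (12): ab, ac, ae, af, bc, bd, bf, cd, ce, de, df, ef
  2-simplices (8): abc, abf, ace, aef, bcd, bdf, cde, def

giving chain groups C_0 ≅ Z^6, C_1 ≅ Z^12, C_2 ≅ Z^8.

The boundary map ∂_1: C_1 → C_0 sends each edge [p,q] (with p < q) to q − p. For instance
  ∂ac = c − a.
The 6×12 boundary matrix has rank 5 and Smith normal form diag(1,1,1,1,1).

∂_2: C_2 → C_1 acts by ∂[p,q,r] = [q,r] − [p,r] + [p,q]. For instance
  ∂aef = ef − af + ae,
  ∂def = ef − df + de.
As a 12×8 matrix over Z this has rank 7, with invariant factors (1,1,1,1,1,1,1).

Now H_k = ker ∂_k / im ∂_{k+1}, so:

  H_0: rank C_0 − rank ∂_1 = 6 − 5 = 1, and the invariant factors of ∂_1 are all 1, so H_0 = Z.
  H_1: rank ker ∂_1 − rank ∂_2 = (12 − 5) − 7 = 0, and the invariant factors of ∂_2 are all 1, so H_1 = 0.
  H_2: rank ker ∂_2 − rank ∂_3 = (8 − 7) − 0 = 1, and there is no ∂_3, so H_2 = Z.

As a check, the Euler characteristic is 6 − 12 + 8 = 2, which agrees with 1 − 0 + 1 = 2.

H_0 ≅ Z,  H_1 = 0,  H_2 ≅ Z.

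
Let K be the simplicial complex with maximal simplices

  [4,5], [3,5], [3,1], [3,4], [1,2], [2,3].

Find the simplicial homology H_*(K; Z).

K has 5 vertices, 6 edges.
rank ∂_0 = 0, rank ∂_1 = 4 ⇒ b_0 = 5 − 0 − 4 = 1; all invariant factors of ∂_1 are 1 so no torsion. So H_0 = Z.
rank ∂_1 = 4, rank ∂_2 = 0 ⇒ b_1 = 6 − 4 − 0 = 2. So H_1 = Z^2.

H_0 = Z,  H_1 = Z^2.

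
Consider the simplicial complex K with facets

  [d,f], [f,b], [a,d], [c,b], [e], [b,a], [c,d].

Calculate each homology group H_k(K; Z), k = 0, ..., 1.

Order the vertices as a < b < c < d < e < f. Listing each simplex with vertices in this order, K has dimension 1 with simplices:

  0-simplices (6): a, b, c, d, e, f
  1-simplices (6): ab, ad, bc, bf, cd, df

so the chain groups are C_0 ≅ Z^6, C_1 ≅ Z^6.

∂_1: C_1 → C_0 sends each edge [p,q] (with p < q) to q − p. For instance
  ∂df = f − d.
This gives a 6×6 integer matrix of rank 4; reducing to Smith normal form yields diagonal entries (1,1,1,1).

Computing H_k = (kernel of ∂_k) / (image of ∂_{k+1}):

  H_0: rank C_0 − rank ∂_1 = 6 − 4 = 2, and the invariant factors of ∂_1 are all 1, so H_0 = Z^2.
  H_1: rank ker ∂_1 − rank ∂_2 = (6 − 4) − 0 = 2, and there is no ∂_2, so H_1 = Z^2.

H_0 = Z^2,  H_1 = Z^2.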